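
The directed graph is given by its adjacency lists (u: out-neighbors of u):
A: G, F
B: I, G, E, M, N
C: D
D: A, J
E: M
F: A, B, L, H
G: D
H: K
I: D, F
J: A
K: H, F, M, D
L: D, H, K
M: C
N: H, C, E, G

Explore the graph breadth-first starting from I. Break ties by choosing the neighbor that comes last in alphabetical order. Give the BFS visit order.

I → F → D → L → H → B → A → J → K → N → M → G → E → C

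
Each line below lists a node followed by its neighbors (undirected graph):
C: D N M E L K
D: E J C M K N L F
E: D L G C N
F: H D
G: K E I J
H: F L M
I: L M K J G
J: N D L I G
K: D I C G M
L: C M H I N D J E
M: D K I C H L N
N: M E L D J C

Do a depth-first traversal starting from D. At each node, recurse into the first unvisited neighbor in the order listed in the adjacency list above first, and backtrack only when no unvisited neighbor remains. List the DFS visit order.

Visit D
D → E
E → L
L → C
C → N
N → M
M → K
K → I
I → J
J → G
M → H
H → F

D → E → L → C → N → M → K → I → J → G → H → F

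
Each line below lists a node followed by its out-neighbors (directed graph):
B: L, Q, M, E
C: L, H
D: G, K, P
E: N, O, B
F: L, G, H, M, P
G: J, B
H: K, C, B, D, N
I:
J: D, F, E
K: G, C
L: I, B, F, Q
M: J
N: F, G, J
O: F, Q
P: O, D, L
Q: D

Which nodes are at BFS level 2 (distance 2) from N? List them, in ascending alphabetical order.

Level 0: N
Level 1: F, G, J
Level 2: B, D, E, H, L, M, P
Level 3: C, I, K, O, Q

B, D, E, H, L, M, P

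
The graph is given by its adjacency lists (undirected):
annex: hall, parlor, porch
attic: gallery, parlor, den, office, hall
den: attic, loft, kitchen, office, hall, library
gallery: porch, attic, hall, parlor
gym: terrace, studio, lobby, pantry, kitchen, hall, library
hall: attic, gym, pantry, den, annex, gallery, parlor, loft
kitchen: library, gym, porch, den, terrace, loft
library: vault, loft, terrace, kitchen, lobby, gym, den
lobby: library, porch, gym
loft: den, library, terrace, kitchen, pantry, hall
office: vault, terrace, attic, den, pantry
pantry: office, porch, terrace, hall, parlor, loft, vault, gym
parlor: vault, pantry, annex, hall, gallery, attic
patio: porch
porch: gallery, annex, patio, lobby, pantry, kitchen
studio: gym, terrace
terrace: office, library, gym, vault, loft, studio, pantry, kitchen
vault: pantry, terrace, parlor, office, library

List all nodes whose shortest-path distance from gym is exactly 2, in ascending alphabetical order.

annex, attic, den, gallery, loft, office, parlor, porch, vault

Level 0: gym
Level 1: hall, kitchen, library, lobby, pantry, studio, terrace
Level 2: annex, attic, den, gallery, loft, office, parlor, porch, vault
Level 3: patio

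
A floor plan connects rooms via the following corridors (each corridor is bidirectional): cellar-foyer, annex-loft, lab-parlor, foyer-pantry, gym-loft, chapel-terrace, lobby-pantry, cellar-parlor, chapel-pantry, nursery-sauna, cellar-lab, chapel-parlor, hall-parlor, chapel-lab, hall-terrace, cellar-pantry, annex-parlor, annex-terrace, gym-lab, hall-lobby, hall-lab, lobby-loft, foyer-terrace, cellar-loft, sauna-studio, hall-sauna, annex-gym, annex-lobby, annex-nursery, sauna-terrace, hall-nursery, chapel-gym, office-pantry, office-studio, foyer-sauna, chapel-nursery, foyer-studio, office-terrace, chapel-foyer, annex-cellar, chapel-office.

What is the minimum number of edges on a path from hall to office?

Level 0: hall
Level 1: lab, lobby, nursery, parlor, sauna, terrace
Level 2: annex, cellar, chapel, foyer, gym, loft, office, pantry, studio
office first appears at level 2.

2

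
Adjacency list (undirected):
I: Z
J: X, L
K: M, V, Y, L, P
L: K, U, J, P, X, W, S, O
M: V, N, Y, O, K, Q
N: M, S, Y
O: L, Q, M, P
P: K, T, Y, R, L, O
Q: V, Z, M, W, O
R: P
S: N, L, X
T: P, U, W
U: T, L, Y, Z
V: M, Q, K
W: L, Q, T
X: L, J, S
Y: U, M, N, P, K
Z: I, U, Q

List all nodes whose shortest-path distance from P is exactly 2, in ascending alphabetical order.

J, M, N, Q, S, U, V, W, X

Level 0: P
Level 1: K, L, O, R, T, Y
Level 2: J, M, N, Q, S, U, V, W, X
Level 3: Z
Level 4: I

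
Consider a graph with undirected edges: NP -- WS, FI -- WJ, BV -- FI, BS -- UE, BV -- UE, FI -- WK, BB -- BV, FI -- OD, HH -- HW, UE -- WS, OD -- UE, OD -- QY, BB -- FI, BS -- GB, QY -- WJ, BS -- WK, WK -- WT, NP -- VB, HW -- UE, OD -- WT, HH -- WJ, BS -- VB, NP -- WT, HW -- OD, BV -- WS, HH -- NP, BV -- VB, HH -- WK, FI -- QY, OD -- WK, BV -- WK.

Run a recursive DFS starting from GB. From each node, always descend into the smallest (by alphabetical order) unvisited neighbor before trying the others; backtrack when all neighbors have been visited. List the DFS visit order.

GB -> BS -> UE -> BV -> BB -> FI -> OD -> HW -> HH -> NP -> VB -> WS -> WT -> WK -> WJ -> QY

Visit GB
GB → BS
BS → UE
UE → BV
BV → BB
BB → FI
FI → OD
OD → HW
HW → HH
HH → NP
NP → VB
NP → WS
NP → WT
WT → WK
HH → WJ
WJ → QY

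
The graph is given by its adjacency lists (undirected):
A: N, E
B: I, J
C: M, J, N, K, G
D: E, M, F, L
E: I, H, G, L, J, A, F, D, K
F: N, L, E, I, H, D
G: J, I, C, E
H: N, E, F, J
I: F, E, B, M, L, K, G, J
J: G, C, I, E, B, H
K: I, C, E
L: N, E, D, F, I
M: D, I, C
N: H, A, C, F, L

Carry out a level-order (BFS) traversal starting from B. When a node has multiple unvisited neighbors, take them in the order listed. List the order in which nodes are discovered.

Visit B; enqueue I, J → queue [I, J]
Visit I; enqueue F, E, M, L, K, G → queue [J, F, E, M, L, K, G]
Visit J; enqueue C, H → queue [F, E, M, L, K, G, C, H]
Visit F; enqueue N, D → queue [E, M, L, K, G, C, H, N, D]
Visit E; enqueue A → queue [M, L, K, G, C, H, N, D, A]
Visit M → queue [L, K, G, C, H, N, D, A]
Visit L → queue [K, G, C, H, N, D, A]
Visit K → queue [G, C, H, N, D, A]
Visit G → queue [C, H, N, D, A]
Visit C → queue [H, N, D, A]
Visit H → queue [N, D, A]
Visit N → queue [D, A]
Visit D → queue [A]
Visit A → queue []

B, I, J, F, E, M, L, K, G, C, H, N, D, A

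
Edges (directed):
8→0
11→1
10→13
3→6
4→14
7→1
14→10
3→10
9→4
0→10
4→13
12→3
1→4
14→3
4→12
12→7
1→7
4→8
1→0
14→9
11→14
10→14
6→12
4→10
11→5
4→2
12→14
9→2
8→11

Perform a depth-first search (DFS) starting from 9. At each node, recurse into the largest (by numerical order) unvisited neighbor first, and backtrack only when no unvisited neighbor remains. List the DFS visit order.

Visit 9
9 → 4
4 → 14
14 → 10
10 → 13
14 → 3
3 → 6
6 → 12
12 → 7
7 → 1
1 → 0
4 → 8
8 → 11
11 → 5
4 → 2

9 -> 4 -> 14 -> 10 -> 13 -> 3 -> 6 -> 12 -> 7 -> 1 -> 0 -> 8 -> 11 -> 5 -> 2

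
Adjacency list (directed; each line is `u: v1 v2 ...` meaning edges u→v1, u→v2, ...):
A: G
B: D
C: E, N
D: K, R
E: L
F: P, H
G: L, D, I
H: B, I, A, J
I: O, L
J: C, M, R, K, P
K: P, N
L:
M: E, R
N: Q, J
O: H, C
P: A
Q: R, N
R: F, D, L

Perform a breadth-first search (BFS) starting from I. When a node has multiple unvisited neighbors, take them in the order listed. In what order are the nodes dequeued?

Visit I; enqueue O, L → queue [O, L]
Visit O; enqueue H, C → queue [L, H, C]
Visit L → queue [H, C]
Visit H; enqueue B, A, J → queue [C, B, A, J]
Visit C; enqueue E, N → queue [B, A, J, E, N]
Visit B; enqueue D → queue [A, J, E, N, D]
Visit A; enqueue G → queue [J, E, N, D, G]
Visit J; enqueue M, R, K, P → queue [E, N, D, G, M, R, K, P]
Visit E → queue [N, D, G, M, R, K, P]
Visit N; enqueue Q → queue [D, G, M, R, K, P, Q]
Visit D → queue [G, M, R, K, P, Q]
Visit G → queue [M, R, K, P, Q]
Visit M → queue [R, K, P, Q]
Visit R; enqueue F → queue [K, P, Q, F]
Visit K → queue [P, Q, F]
Visit P → queue [Q, F]
Visit Q → queue [F]
Visit F → queue []

I, O, L, H, C, B, A, J, E, N, D, G, M, R, K, P, Q, F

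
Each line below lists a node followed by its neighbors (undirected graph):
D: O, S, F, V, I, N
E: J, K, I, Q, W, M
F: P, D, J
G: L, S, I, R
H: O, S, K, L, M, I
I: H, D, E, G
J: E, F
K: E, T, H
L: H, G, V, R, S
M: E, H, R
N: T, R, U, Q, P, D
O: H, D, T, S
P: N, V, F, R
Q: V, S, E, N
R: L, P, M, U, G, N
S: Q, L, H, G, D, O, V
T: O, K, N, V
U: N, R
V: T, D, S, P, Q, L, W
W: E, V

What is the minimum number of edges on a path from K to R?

Level 0: K
Level 1: E, H, T
Level 2: I, J, L, M, N, O, Q, S, V, W
Level 3: D, F, G, P, R, U
R first appears at level 3.

3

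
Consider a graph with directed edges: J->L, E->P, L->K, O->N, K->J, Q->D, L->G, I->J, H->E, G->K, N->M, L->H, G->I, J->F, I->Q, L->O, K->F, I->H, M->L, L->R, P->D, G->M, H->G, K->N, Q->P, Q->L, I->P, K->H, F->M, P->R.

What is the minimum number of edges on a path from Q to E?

3

Level 0: Q
Level 1: D, L, P
Level 2: G, H, K, O, R
Level 3: E, F, I, J, M, N
E first appears at level 3.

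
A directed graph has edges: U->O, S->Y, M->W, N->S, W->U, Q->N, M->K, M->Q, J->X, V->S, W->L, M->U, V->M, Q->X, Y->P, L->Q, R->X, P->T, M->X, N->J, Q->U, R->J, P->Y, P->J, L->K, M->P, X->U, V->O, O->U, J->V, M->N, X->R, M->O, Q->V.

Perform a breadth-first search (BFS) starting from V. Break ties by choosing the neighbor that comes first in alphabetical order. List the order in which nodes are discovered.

V, M, O, S, K, N, P, Q, U, W, X, Y, J, T, L, R

Visit V; enqueue M, O, S → queue [M, O, S]
Visit M; enqueue K, N, P, Q, U, W, X → queue [O, S, K, N, P, Q, U, W, X]
Visit O → queue [S, K, N, P, Q, U, W, X]
Visit S; enqueue Y → queue [K, N, P, Q, U, W, X, Y]
Visit K → queue [N, P, Q, U, W, X, Y]
Visit N; enqueue J → queue [P, Q, U, W, X, Y, J]
Visit P; enqueue T → queue [Q, U, W, X, Y, J, T]
Visit Q → queue [U, W, X, Y, J, T]
Visit U → queue [W, X, Y, J, T]
Visit W; enqueue L → queue [X, Y, J, T, L]
Visit X; enqueue R → queue [Y, J, T, L, R]
Visit Y → queue [J, T, L, R]
Visit J → queue [T, L, R]
Visit T → queue [L, R]
Visit L → queue [R]
Visit R → queue []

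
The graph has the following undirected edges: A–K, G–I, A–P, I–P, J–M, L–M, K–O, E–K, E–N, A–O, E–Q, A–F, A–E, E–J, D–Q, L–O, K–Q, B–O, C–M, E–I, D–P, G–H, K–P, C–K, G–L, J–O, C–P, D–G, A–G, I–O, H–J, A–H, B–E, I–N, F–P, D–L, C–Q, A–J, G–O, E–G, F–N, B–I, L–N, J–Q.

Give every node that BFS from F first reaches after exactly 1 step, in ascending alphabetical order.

Level 0: F
Level 1: A, N, P
Level 2: C, D, E, G, H, I, J, K, L, O
Level 3: B, M, Q

A, N, P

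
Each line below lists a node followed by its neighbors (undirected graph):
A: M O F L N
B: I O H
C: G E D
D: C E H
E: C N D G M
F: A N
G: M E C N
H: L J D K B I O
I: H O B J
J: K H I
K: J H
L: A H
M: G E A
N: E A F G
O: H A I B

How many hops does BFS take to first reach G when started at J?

Level 0: J
Level 1: H, I, K
Level 2: B, D, L, O
Level 3: A, C, E
Level 4: F, G, M, N
G first appears at level 4.

4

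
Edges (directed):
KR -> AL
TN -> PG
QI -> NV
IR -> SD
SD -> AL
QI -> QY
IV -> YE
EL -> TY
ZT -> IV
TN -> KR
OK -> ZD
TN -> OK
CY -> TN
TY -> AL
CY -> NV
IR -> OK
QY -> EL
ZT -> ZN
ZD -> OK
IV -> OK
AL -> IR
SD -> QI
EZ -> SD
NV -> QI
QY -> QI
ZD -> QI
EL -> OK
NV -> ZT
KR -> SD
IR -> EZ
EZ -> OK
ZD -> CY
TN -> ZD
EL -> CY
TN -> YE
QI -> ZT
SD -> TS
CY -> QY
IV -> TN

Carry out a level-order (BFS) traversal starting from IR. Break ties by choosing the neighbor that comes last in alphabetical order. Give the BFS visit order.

IR, SD, OK, EZ, TS, QI, AL, ZD, ZT, QY, NV, CY, ZN, IV, EL, TN, YE, TY, PG, KR

Visit IR; enqueue SD, OK, EZ → queue [SD, OK, EZ]
Visit SD; enqueue TS, QI, AL → queue [OK, EZ, TS, QI, AL]
Visit OK; enqueue ZD → queue [EZ, TS, QI, AL, ZD]
Visit EZ → queue [TS, QI, AL, ZD]
Visit TS → queue [QI, AL, ZD]
Visit QI; enqueue ZT, QY, NV → queue [AL, ZD, ZT, QY, NV]
Visit AL → queue [ZD, ZT, QY, NV]
Visit ZD; enqueue CY → queue [ZT, QY, NV, CY]
Visit ZT; enqueue ZN, IV → queue [QY, NV, CY, ZN, IV]
Visit QY; enqueue EL → queue [NV, CY, ZN, IV, EL]
Visit NV → queue [CY, ZN, IV, EL]
Visit CY; enqueue TN → queue [ZN, IV, EL, TN]
Visit ZN → queue [IV, EL, TN]
Visit IV; enqueue YE → queue [EL, TN, YE]
Visit EL; enqueue TY → queue [TN, YE, TY]
Visit TN; enqueue PG, KR → queue [YE, TY, PG, KR]
Visit YE → queue [TY, PG, KR]
Visit TY → queue [PG, KR]
Visit PG → queue [KR]
Visit KR → queue []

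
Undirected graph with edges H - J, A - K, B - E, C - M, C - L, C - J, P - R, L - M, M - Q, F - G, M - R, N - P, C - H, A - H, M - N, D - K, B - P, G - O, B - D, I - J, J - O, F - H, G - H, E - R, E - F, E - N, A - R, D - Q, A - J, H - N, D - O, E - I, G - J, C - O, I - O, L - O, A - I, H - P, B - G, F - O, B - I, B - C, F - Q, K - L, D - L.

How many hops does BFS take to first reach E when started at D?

Level 0: D
Level 1: B, K, L, O, Q
Level 2: A, C, E, F, G, I, J, M, P
Level 3: H, N, R
E first appears at level 2.

2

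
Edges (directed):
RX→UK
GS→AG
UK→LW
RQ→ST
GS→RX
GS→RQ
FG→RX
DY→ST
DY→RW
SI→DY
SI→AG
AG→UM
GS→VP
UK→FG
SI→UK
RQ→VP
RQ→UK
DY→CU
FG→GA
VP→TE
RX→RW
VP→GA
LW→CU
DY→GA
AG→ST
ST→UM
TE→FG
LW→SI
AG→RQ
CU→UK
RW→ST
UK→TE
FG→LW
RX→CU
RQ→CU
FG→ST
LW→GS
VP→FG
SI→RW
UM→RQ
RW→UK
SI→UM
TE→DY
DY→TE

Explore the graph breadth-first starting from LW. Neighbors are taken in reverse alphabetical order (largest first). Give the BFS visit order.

LW, SI, GS, CU, UM, UK, RW, DY, AG, VP, RX, RQ, TE, FG, ST, GA

Visit LW; enqueue SI, GS, CU → queue [SI, GS, CU]
Visit SI; enqueue UM, UK, RW, DY, AG → queue [GS, CU, UM, UK, RW, DY, AG]
Visit GS; enqueue VP, RX, RQ → queue [CU, UM, UK, RW, DY, AG, VP, RX, RQ]
Visit CU → queue [UM, UK, RW, DY, AG, VP, RX, RQ]
Visit UM → queue [UK, RW, DY, AG, VP, RX, RQ]
Visit UK; enqueue TE, FG → queue [RW, DY, AG, VP, RX, RQ, TE, FG]
Visit RW; enqueue ST → queue [DY, AG, VP, RX, RQ, TE, FG, ST]
Visit DY; enqueue GA → queue [AG, VP, RX, RQ, TE, FG, ST, GA]
Visit AG → queue [VP, RX, RQ, TE, FG, ST, GA]
Visit VP → queue [RX, RQ, TE, FG, ST, GA]
Visit RX → queue [RQ, TE, FG, ST, GA]
Visit RQ → queue [TE, FG, ST, GA]
Visit TE → queue [FG, ST, GA]
Visit FG → queue [ST, GA]
Visit ST → queue [GA]
Visit GA → queue []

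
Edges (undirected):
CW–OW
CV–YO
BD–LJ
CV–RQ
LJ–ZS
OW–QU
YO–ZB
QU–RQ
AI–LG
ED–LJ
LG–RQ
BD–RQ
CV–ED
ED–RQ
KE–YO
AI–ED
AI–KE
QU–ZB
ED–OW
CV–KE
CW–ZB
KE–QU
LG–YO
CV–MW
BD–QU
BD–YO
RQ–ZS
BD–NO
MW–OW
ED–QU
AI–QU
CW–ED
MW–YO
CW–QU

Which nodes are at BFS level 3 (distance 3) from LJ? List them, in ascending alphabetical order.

KE, LG, MW, ZB

Level 0: LJ
Level 1: BD, ED, ZS
Level 2: AI, CV, CW, NO, OW, QU, RQ, YO
Level 3: KE, LG, MW, ZB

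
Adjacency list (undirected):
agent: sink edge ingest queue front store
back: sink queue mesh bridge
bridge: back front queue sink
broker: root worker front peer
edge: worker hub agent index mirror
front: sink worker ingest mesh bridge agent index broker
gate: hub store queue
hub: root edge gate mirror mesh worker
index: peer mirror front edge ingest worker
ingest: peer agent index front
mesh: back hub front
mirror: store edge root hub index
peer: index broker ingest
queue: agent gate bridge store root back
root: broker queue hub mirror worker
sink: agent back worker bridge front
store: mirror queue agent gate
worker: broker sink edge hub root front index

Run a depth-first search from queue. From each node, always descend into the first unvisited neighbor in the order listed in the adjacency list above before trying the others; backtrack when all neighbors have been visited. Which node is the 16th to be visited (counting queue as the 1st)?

Visit queue
queue → agent
agent → sink
sink → back
back → mesh
mesh → hub
hub → root
root → broker
broker → worker
worker → edge
edge → index
index → peer
peer → ingest
ingest → front
front → bridge
index → mirror
mirror → store
store → gate

Visit order: queue, agent, sink, back, mesh, hub, root, broker, worker, edge, index, peer, ingest, front, bridge, mirror, store, gate

mirror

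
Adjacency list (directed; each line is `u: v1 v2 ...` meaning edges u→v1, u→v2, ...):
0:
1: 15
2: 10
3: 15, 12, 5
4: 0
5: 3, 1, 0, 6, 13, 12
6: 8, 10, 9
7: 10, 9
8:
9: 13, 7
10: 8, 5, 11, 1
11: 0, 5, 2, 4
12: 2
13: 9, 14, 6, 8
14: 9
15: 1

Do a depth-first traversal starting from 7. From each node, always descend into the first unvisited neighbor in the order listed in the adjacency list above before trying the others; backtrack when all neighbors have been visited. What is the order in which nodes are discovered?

Visit 7
7 → 10
10 → 8
10 → 5
5 → 3
3 → 15
15 → 1
3 → 12
12 → 2
5 → 0
5 → 6
6 → 9
9 → 13
13 → 14
10 → 11
11 → 4

7, 10, 8, 5, 3, 15, 1, 12, 2, 0, 6, 9, 13, 14, 11, 4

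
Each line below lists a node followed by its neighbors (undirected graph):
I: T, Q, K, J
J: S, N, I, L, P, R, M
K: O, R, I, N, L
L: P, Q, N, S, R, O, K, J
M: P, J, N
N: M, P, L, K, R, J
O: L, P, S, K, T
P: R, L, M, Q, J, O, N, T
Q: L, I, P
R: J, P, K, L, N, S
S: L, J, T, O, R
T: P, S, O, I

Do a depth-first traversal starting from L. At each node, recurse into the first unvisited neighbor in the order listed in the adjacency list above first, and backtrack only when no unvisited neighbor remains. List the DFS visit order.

Visit L
L → P
P → R
R → J
J → S
S → T
T → O
O → K
K → I
I → Q
K → N
N → M

L, P, R, J, S, T, O, K, I, Q, N, M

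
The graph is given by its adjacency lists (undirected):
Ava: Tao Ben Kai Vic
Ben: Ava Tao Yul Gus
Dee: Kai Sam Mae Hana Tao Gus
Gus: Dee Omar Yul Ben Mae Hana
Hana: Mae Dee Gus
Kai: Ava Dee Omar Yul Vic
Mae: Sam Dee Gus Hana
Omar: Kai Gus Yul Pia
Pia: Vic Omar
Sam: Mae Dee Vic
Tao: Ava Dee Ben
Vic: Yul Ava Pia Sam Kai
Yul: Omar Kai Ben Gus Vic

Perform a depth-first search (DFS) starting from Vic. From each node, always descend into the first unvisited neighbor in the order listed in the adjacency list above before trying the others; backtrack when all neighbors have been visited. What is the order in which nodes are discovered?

Visit Vic
Vic → Yul
Yul → Omar
Omar → Kai
Kai → Ava
Ava → Tao
Tao → Dee
Dee → Sam
Sam → Mae
Mae → Gus
Gus → Ben
Gus → Hana
Omar → Pia

Vic -> Yul -> Omar -> Kai -> Ava -> Tao -> Dee -> Sam -> Mae -> Gus -> Ben -> Hana -> Pia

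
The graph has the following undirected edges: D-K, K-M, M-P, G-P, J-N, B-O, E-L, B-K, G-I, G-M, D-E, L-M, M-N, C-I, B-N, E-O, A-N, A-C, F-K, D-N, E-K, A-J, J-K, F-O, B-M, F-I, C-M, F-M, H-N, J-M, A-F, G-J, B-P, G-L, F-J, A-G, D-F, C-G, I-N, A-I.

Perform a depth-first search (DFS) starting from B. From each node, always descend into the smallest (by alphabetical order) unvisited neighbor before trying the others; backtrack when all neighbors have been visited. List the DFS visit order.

Visit B
B → K
K → D
D → E
E → L
L → G
G → A
A → C
C → I
I → F
F → J
J → M
M → N
N → H
M → P
F → O

B → K → D → E → L → G → A → C → I → F → J → M → N → H → P → O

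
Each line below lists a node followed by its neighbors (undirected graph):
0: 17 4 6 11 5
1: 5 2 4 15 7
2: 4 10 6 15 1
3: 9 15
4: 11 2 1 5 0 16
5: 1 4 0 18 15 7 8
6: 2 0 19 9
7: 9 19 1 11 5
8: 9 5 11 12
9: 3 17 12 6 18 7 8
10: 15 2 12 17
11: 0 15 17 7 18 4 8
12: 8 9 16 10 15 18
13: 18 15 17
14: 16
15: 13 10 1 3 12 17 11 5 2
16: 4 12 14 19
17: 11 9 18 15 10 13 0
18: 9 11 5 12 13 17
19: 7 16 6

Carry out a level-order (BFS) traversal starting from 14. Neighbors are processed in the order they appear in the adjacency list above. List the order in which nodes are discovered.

Visit 14; enqueue 16 → queue [16]
Visit 16; enqueue 4, 12, 19 → queue [4, 12, 19]
Visit 4; enqueue 11, 2, 1, 5, 0 → queue [12, 19, 11, 2, 1, 5, 0]
Visit 12; enqueue 8, 9, 10, 15, 18 → queue [19, 11, 2, 1, 5, 0, 8, 9, 10, 15, 18]
Visit 19; enqueue 7, 6 → queue [11, 2, 1, 5, 0, 8, 9, 10, 15, 18, 7, 6]
Visit 11; enqueue 17 → queue [2, 1, 5, 0, 8, 9, 10, 15, 18, 7, 6, 17]
Visit 2 → queue [1, 5, 0, 8, 9, 10, 15, 18, 7, 6, 17]
Visit 1 → queue [5, 0, 8, 9, 10, 15, 18, 7, 6, 17]
Visit 5 → queue [0, 8, 9, 10, 15, 18, 7, 6, 17]
Visit 0 → queue [8, 9, 10, 15, 18, 7, 6, 17]
Visit 8 → queue [9, 10, 15, 18, 7, 6, 17]
Visit 9; enqueue 3 → queue [10, 15, 18, 7, 6, 17, 3]
Visit 10 → queue [15, 18, 7, 6, 17, 3]
Visit 15; enqueue 13 → queue [18, 7, 6, 17, 3, 13]
Visit 18 → queue [7, 6, 17, 3, 13]
Visit 7 → queue [6, 17, 3, 13]
Visit 6 → queue [17, 3, 13]
Visit 17 → queue [3, 13]
Visit 3 → queue [13]
Visit 13 → queue []

14, 16, 4, 12, 19, 11, 2, 1, 5, 0, 8, 9, 10, 15, 18, 7, 6, 17, 3, 13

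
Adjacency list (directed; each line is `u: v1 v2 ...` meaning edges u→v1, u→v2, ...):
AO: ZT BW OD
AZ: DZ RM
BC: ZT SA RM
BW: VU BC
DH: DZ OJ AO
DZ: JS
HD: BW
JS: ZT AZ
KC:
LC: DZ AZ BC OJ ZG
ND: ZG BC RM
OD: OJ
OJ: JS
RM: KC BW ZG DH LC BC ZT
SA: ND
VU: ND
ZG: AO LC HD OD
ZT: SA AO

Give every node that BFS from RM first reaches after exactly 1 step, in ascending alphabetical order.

Level 0: RM
Level 1: BC, BW, DH, KC, LC, ZG, ZT
Level 2: AO, AZ, DZ, HD, OD, OJ, SA, VU
Level 3: JS, ND

BC, BW, DH, KC, LC, ZG, ZT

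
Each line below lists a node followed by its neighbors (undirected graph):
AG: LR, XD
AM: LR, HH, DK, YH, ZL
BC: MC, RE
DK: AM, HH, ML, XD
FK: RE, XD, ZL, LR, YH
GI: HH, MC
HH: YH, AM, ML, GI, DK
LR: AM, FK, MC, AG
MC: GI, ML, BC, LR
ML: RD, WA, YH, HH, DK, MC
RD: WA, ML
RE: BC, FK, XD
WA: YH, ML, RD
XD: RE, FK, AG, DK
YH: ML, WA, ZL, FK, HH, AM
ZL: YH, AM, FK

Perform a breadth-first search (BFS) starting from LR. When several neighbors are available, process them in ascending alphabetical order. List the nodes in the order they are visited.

Visit LR; enqueue AG, AM, FK, MC → queue [AG, AM, FK, MC]
Visit AG; enqueue XD → queue [AM, FK, MC, XD]
Visit AM; enqueue DK, HH, YH, ZL → queue [FK, MC, XD, DK, HH, YH, ZL]
Visit FK; enqueue RE → queue [MC, XD, DK, HH, YH, ZL, RE]
Visit MC; enqueue BC, GI, ML → queue [XD, DK, HH, YH, ZL, RE, BC, GI, ML]
Visit XD → queue [DK, HH, YH, ZL, RE, BC, GI, ML]
Visit DK → queue [HH, YH, ZL, RE, BC, GI, ML]
Visit HH → queue [YH, ZL, RE, BC, GI, ML]
Visit YH; enqueue WA → queue [ZL, RE, BC, GI, ML, WA]
Visit ZL → queue [RE, BC, GI, ML, WA]
Visit RE → queue [BC, GI, ML, WA]
Visit BC → queue [GI, ML, WA]
Visit GI → queue [ML, WA]
Visit ML; enqueue RD → queue [WA, RD]
Visit WA → queue [RD]
Visit RD → queue []

LR -> AG -> AM -> FK -> MC -> XD -> DK -> HH -> YH -> ZL -> RE -> BC -> GI -> ML -> WA -> RD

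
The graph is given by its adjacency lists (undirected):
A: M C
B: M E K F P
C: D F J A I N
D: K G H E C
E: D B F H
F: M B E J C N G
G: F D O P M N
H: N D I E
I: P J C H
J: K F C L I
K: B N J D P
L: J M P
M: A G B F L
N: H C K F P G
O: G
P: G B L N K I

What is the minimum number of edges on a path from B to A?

Level 0: B
Level 1: E, F, K, M, P
Level 2: A, C, D, G, H, I, J, L, N
Level 3: O
A first appears at level 2.

2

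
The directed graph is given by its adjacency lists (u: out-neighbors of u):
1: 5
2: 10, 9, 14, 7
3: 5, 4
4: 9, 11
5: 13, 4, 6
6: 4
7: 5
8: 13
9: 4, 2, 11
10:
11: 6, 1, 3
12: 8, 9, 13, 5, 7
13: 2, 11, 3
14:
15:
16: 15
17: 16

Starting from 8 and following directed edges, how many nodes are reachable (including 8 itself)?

BFS from 8 visits: 8, 13, 2, 3, 11, 7, 9, 10, 14, 4, 5, 1, 6
Reachable nodes: 13 of 17 total.

13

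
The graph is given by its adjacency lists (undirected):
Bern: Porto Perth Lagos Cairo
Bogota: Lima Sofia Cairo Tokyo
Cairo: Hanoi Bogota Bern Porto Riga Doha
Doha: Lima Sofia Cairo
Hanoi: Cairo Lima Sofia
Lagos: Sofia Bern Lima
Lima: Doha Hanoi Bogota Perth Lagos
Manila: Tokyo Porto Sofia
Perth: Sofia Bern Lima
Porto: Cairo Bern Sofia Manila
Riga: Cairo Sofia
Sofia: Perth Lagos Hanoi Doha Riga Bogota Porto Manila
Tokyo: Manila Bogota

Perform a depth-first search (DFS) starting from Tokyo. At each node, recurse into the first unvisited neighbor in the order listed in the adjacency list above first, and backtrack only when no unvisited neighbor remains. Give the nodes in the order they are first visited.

Tokyo, Manila, Porto, Cairo, Hanoi, Lima, Doha, Sofia, Perth, Bern, Lagos, Riga, Bogota

Visit Tokyo
Tokyo → Manila
Manila → Porto
Porto → Cairo
Cairo → Hanoi
Hanoi → Lima
Lima → Doha
Doha → Sofia
Sofia → Perth
Perth → Bern
Bern → Lagos
Sofia → Riga
Sofia → Bogota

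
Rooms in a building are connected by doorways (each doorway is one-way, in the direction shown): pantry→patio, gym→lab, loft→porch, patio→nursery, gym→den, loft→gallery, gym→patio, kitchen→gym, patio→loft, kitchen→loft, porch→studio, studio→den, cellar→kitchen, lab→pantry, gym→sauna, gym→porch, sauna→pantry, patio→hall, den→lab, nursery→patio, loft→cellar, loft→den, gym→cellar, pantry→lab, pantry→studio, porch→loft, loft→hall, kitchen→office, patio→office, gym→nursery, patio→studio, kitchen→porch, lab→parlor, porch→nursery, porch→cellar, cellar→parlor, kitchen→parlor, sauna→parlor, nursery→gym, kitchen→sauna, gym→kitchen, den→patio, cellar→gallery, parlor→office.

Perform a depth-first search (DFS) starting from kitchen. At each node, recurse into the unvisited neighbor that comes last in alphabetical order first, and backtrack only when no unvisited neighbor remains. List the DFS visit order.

kitchen -> sauna -> parlor -> office -> pantry -> studio -> den -> patio -> nursery -> gym -> porch -> loft -> hall -> gallery -> cellar -> lab

Visit kitchen
kitchen → sauna
sauna → parlor
parlor → office
sauna → pantry
pantry → studio
studio → den
den → patio
patio → nursery
nursery → gym
gym → porch
porch → loft
loft → hall
loft → gallery
loft → cellar
gym → lab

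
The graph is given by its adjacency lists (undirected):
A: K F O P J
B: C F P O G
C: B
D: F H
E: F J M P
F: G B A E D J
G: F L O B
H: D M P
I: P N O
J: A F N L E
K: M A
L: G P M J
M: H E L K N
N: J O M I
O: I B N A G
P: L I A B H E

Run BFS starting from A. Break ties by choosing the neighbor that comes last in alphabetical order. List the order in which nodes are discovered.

Visit A; enqueue P, O, K, J, F → queue [P, O, K, J, F]
Visit P; enqueue L, I, H, E, B → queue [O, K, J, F, L, I, H, E, B]
Visit O; enqueue N, G → queue [K, J, F, L, I, H, E, B, N, G]
Visit K; enqueue M → queue [J, F, L, I, H, E, B, N, G, M]
Visit J → queue [F, L, I, H, E, B, N, G, M]
Visit F; enqueue D → queue [L, I, H, E, B, N, G, M, D]
Visit L → queue [I, H, E, B, N, G, M, D]
Visit I → queue [H, E, B, N, G, M, D]
Visit H → queue [E, B, N, G, M, D]
Visit E → queue [B, N, G, M, D]
Visit B; enqueue C → queue [N, G, M, D, C]
Visit N → queue [G, M, D, C]
Visit G → queue [M, D, C]
Visit M → queue [D, C]
Visit D → queue [C]
Visit C → queue []

A -> P -> O -> K -> J -> F -> L -> I -> H -> E -> B -> N -> G -> M -> D -> C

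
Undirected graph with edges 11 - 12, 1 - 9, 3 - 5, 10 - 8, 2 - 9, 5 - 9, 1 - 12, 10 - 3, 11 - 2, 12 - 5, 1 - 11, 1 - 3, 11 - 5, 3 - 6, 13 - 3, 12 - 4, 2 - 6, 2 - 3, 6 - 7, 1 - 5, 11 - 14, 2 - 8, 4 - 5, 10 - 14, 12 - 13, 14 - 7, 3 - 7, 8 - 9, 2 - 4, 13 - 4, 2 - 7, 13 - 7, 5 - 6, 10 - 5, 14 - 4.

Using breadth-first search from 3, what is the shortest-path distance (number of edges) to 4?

2

Level 0: 3
Level 1: 1, 2, 5, 6, 7, 10, 13
Level 2: 4, 8, 9, 11, 12, 14
4 first appears at level 2.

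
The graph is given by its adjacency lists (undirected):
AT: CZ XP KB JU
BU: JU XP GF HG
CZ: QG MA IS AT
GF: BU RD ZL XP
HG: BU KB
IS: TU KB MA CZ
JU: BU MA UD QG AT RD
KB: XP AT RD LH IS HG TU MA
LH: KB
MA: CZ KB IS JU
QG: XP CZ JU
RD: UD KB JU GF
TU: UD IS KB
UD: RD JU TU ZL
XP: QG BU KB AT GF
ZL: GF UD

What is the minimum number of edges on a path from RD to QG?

Level 0: RD
Level 1: GF, JU, KB, UD
Level 2: AT, BU, HG, IS, LH, MA, QG, TU, XP, ZL
Level 3: CZ
QG first appears at level 2.

2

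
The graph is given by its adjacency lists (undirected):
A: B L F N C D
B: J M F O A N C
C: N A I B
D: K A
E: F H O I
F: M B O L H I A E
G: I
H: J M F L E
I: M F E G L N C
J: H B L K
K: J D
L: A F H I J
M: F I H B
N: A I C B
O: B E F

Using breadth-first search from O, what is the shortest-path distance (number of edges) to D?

Level 0: O
Level 1: B, E, F
Level 2: A, C, H, I, J, L, M, N
Level 3: D, G, K
D first appears at level 3.

3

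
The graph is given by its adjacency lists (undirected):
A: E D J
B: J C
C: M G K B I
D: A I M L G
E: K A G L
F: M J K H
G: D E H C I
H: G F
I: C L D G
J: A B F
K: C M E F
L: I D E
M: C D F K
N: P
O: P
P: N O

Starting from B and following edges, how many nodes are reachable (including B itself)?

13

BFS from B visits: B, J, C, A, F, M, G, K, I, E, D, H, L
Reachable nodes: 13 of 16 total.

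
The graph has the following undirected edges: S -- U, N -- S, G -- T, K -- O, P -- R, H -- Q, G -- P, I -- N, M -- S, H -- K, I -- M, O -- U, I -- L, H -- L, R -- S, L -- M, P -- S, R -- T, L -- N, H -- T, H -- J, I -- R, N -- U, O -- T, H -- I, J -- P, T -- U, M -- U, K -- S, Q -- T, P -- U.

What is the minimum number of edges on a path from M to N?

Level 0: M
Level 1: I, L, S, U
Level 2: H, K, N, O, P, R, T
Level 3: G, J, Q
N first appears at level 2.

2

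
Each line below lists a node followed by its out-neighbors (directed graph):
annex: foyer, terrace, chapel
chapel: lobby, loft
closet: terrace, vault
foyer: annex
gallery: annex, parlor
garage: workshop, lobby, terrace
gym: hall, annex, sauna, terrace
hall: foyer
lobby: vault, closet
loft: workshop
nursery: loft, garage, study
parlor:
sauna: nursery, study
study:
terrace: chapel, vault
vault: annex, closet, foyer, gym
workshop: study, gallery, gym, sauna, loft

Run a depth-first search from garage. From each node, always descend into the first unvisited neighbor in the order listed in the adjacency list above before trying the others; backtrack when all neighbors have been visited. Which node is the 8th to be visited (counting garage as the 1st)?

Visit garage
garage → workshop
workshop → study
workshop → gallery
gallery → annex
annex → foyer
annex → terrace
terrace → chapel
chapel → lobby
lobby → vault
vault → closet
vault → gym
gym → hall
gym → sauna
sauna → nursery
nursery → loft
gallery → parlor

Visit order: garage, workshop, study, gallery, annex, foyer, terrace, chapel, lobby, vault, closet, gym, hall, sauna, nursery, loft, parlor

chapel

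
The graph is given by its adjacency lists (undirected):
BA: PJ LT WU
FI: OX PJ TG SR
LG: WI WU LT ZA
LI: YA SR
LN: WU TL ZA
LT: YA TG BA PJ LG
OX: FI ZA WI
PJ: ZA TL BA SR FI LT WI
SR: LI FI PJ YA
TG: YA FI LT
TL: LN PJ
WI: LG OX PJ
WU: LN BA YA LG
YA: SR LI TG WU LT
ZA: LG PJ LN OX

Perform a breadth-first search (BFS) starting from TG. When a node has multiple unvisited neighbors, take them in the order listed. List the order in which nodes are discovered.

Visit TG; enqueue YA, FI, LT → queue [YA, FI, LT]
Visit YA; enqueue SR, LI, WU → queue [FI, LT, SR, LI, WU]
Visit FI; enqueue OX, PJ → queue [LT, SR, LI, WU, OX, PJ]
Visit LT; enqueue BA, LG → queue [SR, LI, WU, OX, PJ, BA, LG]
Visit SR → queue [LI, WU, OX, PJ, BA, LG]
Visit LI → queue [WU, OX, PJ, BA, LG]
Visit WU; enqueue LN → queue [OX, PJ, BA, LG, LN]
Visit OX; enqueue ZA, WI → queue [PJ, BA, LG, LN, ZA, WI]
Visit PJ; enqueue TL → queue [BA, LG, LN, ZA, WI, TL]
Visit BA → queue [LG, LN, ZA, WI, TL]
Visit LG → queue [LN, ZA, WI, TL]
Visit LN → queue [ZA, WI, TL]
Visit ZA → queue [WI, TL]
Visit WI → queue [TL]
Visit TL → queue []

TG YA FI LT SR LI WU OX PJ BA LG LN ZA WI TL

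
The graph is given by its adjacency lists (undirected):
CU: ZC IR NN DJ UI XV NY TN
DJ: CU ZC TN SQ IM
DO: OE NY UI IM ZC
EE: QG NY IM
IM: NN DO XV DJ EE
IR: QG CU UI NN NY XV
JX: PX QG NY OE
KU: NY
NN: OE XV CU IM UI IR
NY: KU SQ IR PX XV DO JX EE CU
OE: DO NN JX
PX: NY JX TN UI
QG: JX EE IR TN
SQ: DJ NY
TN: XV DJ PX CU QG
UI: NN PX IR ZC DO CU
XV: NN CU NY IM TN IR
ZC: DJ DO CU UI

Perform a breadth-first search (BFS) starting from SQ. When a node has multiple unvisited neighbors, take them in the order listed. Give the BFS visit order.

Visit SQ; enqueue DJ, NY → queue [DJ, NY]
Visit DJ; enqueue CU, ZC, TN, IM → queue [NY, CU, ZC, TN, IM]
Visit NY; enqueue KU, IR, PX, XV, DO, JX, EE → queue [CU, ZC, TN, IM, KU, IR, PX, XV, DO, JX, EE]
Visit CU; enqueue NN, UI → queue [ZC, TN, IM, KU, IR, PX, XV, DO, JX, EE, NN, UI]
Visit ZC → queue [TN, IM, KU, IR, PX, XV, DO, JX, EE, NN, UI]
Visit TN; enqueue QG → queue [IM, KU, IR, PX, XV, DO, JX, EE, NN, UI, QG]
Visit IM → queue [KU, IR, PX, XV, DO, JX, EE, NN, UI, QG]
Visit KU → queue [IR, PX, XV, DO, JX, EE, NN, UI, QG]
Visit IR → queue [PX, XV, DO, JX, EE, NN, UI, QG]
Visit PX → queue [XV, DO, JX, EE, NN, UI, QG]
Visit XV → queue [DO, JX, EE, NN, UI, QG]
Visit DO; enqueue OE → queue [JX, EE, NN, UI, QG, OE]
Visit JX → queue [EE, NN, UI, QG, OE]
Visit EE → queue [NN, UI, QG, OE]
Visit NN → queue [UI, QG, OE]
Visit UI → queue [QG, OE]
Visit QG → queue [OE]
Visit OE → queue []

SQ DJ NY CU ZC TN IM KU IR PX XV DO JX EE NN UI QG OE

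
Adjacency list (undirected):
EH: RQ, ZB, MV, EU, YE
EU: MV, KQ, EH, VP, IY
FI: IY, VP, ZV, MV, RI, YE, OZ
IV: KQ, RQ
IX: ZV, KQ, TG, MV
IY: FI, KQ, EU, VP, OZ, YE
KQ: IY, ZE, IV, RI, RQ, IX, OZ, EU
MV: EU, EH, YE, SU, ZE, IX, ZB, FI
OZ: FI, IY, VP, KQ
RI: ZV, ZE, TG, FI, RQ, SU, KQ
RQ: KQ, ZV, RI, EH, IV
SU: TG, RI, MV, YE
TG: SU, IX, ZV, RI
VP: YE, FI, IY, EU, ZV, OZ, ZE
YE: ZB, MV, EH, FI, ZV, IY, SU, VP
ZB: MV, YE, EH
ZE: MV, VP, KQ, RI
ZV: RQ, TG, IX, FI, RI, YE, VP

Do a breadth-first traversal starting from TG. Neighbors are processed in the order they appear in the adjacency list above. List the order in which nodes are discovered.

Visit TG; enqueue SU, IX, ZV, RI → queue [SU, IX, ZV, RI]
Visit SU; enqueue MV, YE → queue [IX, ZV, RI, MV, YE]
Visit IX; enqueue KQ → queue [ZV, RI, MV, YE, KQ]
Visit ZV; enqueue RQ, FI, VP → queue [RI, MV, YE, KQ, RQ, FI, VP]
Visit RI; enqueue ZE → queue [MV, YE, KQ, RQ, FI, VP, ZE]
Visit MV; enqueue EU, EH, ZB → queue [YE, KQ, RQ, FI, VP, ZE, EU, EH, ZB]
Visit YE; enqueue IY → queue [KQ, RQ, FI, VP, ZE, EU, EH, ZB, IY]
Visit KQ; enqueue IV, OZ → queue [RQ, FI, VP, ZE, EU, EH, ZB, IY, IV, OZ]
Visit RQ → queue [FI, VP, ZE, EU, EH, ZB, IY, IV, OZ]
Visit FI → queue [VP, ZE, EU, EH, ZB, IY, IV, OZ]
Visit VP → queue [ZE, EU, EH, ZB, IY, IV, OZ]
Visit ZE → queue [EU, EH, ZB, IY, IV, OZ]
Visit EU → queue [EH, ZB, IY, IV, OZ]
Visit EH → queue [ZB, IY, IV, OZ]
Visit ZB → queue [IY, IV, OZ]
Visit IY → queue [IV, OZ]
Visit IV → queue [OZ]
Visit OZ → queue []

TG, SU, IX, ZV, RI, MV, YE, KQ, RQ, FI, VP, ZE, EU, EH, ZB, IY, IV, OZ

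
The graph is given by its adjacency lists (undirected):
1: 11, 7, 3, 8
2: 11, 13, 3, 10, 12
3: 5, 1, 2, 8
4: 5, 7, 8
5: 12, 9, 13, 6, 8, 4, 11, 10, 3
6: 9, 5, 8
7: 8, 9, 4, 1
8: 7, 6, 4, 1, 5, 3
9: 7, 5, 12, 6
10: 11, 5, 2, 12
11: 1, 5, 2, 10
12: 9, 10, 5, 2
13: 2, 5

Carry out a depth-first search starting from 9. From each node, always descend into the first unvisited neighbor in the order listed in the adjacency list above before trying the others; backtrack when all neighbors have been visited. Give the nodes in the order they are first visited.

9 → 7 → 8 → 6 → 5 → 12 → 10 → 11 → 1 → 3 → 2 → 13 → 4

Visit 9
9 → 7
7 → 8
8 → 6
6 → 5
5 → 12
12 → 10
10 → 11
11 → 1
1 → 3
3 → 2
2 → 13
5 → 4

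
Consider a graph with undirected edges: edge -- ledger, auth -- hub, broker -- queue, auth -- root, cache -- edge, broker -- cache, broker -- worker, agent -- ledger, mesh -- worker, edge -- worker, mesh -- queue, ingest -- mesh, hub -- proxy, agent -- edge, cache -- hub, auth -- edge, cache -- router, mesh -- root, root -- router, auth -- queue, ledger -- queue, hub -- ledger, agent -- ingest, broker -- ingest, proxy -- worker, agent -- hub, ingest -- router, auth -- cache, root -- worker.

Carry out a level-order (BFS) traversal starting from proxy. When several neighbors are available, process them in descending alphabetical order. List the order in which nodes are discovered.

Visit proxy; enqueue worker, hub → queue [worker, hub]
Visit worker; enqueue root, mesh, edge, broker → queue [hub, root, mesh, edge, broker]
Visit hub; enqueue ledger, cache, auth, agent → queue [root, mesh, edge, broker, ledger, cache, auth, agent]
Visit root; enqueue router → queue [mesh, edge, broker, ledger, cache, auth, agent, router]
Visit mesh; enqueue queue, ingest → queue [edge, broker, ledger, cache, auth, agent, router, queue, ingest]
Visit edge → queue [broker, ledger, cache, auth, agent, router, queue, ingest]
Visit broker → queue [ledger, cache, auth, agent, router, queue, ingest]
Visit ledger → queue [cache, auth, agent, router, queue, ingest]
Visit cache → queue [auth, agent, router, queue, ingest]
Visit auth → queue [agent, router, queue, ingest]
Visit agent → queue [router, queue, ingest]
Visit router → queue [queue, ingest]
Visit queue → queue [ingest]
Visit ingest → queue []

proxy → worker → hub → root → mesh → edge → broker → ledger → cache → auth → agent → router → queue → ingest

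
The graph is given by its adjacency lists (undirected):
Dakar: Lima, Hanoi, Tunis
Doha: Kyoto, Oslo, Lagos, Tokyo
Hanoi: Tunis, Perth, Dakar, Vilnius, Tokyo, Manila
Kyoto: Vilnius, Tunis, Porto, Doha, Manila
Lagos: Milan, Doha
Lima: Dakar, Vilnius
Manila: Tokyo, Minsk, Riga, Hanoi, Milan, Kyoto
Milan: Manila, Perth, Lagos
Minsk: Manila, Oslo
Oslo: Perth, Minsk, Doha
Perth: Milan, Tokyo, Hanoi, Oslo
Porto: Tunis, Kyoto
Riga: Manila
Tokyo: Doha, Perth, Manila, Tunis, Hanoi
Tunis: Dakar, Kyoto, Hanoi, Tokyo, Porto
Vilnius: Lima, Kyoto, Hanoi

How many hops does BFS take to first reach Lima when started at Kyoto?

2

Level 0: Kyoto
Level 1: Doha, Manila, Porto, Tunis, Vilnius
Level 2: Dakar, Hanoi, Lagos, Lima, Milan, Minsk, Oslo, Riga, Tokyo
Level 3: Perth
Lima first appears at level 2.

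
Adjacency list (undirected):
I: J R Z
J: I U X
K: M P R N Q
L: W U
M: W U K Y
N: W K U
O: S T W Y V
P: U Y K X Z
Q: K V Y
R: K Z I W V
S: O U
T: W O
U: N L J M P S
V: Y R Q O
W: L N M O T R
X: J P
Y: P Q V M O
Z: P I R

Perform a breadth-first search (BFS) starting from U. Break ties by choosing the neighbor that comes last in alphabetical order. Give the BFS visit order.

U → S → P → N → M → L → J → O → Z → Y → X → K → W → I → V → T → R → Q

Visit U; enqueue S, P, N, M, L, J → queue [S, P, N, M, L, J]
Visit S; enqueue O → queue [P, N, M, L, J, O]
Visit P; enqueue Z, Y, X, K → queue [N, M, L, J, O, Z, Y, X, K]
Visit N; enqueue W → queue [M, L, J, O, Z, Y, X, K, W]
Visit M → queue [L, J, O, Z, Y, X, K, W]
Visit L → queue [J, O, Z, Y, X, K, W]
Visit J; enqueue I → queue [O, Z, Y, X, K, W, I]
Visit O; enqueue V, T → queue [Z, Y, X, K, W, I, V, T]
Visit Z; enqueue R → queue [Y, X, K, W, I, V, T, R]
Visit Y; enqueue Q → queue [X, K, W, I, V, T, R, Q]
Visit X → queue [K, W, I, V, T, R, Q]
Visit K → queue [W, I, V, T, R, Q]
Visit W → queue [I, V, T, R, Q]
Visit I → queue [V, T, R, Q]
Visit V → queue [T, R, Q]
Visit T → queue [R, Q]
Visit R → queue [Q]
Visit Q → queue []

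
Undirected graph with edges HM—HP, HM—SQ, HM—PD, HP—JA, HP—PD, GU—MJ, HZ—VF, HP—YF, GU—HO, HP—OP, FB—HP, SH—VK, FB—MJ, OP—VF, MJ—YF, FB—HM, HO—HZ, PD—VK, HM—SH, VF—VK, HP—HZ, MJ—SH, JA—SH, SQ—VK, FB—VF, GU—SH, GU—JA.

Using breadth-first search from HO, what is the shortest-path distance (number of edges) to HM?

Level 0: HO
Level 1: GU, HZ
Level 2: HP, JA, MJ, SH, VF
Level 3: FB, HM, OP, PD, VK, YF
Level 4: SQ
HM first appears at level 3.

3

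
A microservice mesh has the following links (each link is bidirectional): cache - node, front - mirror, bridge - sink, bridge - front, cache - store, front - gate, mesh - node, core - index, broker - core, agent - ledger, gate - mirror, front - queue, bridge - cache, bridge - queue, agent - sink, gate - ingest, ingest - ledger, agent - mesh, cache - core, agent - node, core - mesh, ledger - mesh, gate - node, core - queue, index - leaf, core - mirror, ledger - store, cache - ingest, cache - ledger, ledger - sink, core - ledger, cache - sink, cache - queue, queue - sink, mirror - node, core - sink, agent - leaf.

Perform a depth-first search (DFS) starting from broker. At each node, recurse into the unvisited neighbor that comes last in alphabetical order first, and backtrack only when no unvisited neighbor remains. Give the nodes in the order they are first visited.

Visit broker
broker → core
core → sink
sink → queue
queue → front
front → mirror
mirror → node
node → mesh
mesh → ledger
ledger → store
store → cache
cache → ingest
ingest → gate
cache → bridge
ledger → agent
agent → leaf
leaf → index

broker → core → sink → queue → front → mirror → node → mesh → ledger → store → cache → ingest → gate → bridge → agent → leaf → index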